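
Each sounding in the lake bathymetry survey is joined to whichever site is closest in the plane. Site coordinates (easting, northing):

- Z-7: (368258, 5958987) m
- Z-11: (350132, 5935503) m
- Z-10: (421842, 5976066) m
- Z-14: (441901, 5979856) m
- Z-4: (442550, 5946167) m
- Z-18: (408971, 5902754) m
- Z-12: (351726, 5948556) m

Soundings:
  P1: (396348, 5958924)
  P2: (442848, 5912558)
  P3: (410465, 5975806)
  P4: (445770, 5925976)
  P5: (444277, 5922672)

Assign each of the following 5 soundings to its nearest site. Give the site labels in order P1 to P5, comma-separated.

Z-7, Z-4, Z-10, Z-4, Z-4

P1 → Z-7 (d²=789052069.00)
P2 → Z-4 (d²=1129653685.00)
P3 → Z-10 (d²=129503729.00)
P4 → Z-4 (d²=418044881.00)
P5 → Z-4 (d²=554997554.00)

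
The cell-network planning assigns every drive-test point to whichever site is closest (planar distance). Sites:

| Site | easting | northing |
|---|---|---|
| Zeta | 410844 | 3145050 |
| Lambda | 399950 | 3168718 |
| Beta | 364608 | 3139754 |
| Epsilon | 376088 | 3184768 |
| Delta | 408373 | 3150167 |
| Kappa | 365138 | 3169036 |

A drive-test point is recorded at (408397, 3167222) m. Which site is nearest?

Squared distances to each site:
Zeta: 497585393.000; Lambda: 73589825.000; Beta: 2671967545.000; Epsilon: 1351733597.000; Delta: 290873601.000; Kappa: 1874631677.000.
Minimum at Lambda.

Lambda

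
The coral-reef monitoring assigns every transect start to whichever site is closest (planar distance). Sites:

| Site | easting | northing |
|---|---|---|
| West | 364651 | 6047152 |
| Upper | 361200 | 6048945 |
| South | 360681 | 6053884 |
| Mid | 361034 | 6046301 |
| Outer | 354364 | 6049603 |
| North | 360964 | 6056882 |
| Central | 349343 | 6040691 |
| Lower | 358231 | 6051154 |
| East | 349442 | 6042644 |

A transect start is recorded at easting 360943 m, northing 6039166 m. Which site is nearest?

Mid

Squared distances to each site:
West: 77525460.000; Upper: 95694890.000; South: 216688168.000; Mid: 50916506.000; Outer: 152214210.000; North: 313857097.000; Central: 136885625.000; Lower: 151067088.000; East: 144369485.000.
Minimum at Mid.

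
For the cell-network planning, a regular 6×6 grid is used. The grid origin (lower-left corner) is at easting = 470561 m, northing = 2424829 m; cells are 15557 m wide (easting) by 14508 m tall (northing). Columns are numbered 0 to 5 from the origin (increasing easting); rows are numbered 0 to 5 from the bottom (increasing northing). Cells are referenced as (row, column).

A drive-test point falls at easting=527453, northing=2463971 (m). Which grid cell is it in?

(2, 3)

Column index: ⌊(527453 − 470561) / 15557⌋ = ⌊3.657⌋ = 3
Row offset from origin: ⌊(2463971 − 2424829) / 14508⌋ = ⌊2.698⌋ = 2 → row 2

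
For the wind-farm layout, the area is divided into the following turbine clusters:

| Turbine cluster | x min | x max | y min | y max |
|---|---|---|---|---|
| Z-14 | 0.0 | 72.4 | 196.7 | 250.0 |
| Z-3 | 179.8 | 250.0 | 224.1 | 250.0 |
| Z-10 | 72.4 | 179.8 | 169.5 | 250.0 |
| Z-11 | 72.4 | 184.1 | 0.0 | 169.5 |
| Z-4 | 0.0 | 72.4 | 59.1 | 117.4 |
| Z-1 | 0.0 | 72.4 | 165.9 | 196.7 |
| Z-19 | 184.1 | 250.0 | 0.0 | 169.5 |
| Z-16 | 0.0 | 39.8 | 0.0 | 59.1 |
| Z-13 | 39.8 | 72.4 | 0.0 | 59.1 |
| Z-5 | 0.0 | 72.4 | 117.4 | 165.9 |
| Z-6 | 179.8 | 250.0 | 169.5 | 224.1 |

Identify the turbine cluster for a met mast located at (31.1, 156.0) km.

Z-5

The point has x = 31.1 and y = 156.0.
Only Z-5 satisfies 0.0 ≤ x ≤ 72.4 and 117.4 ≤ y ≤ 165.9.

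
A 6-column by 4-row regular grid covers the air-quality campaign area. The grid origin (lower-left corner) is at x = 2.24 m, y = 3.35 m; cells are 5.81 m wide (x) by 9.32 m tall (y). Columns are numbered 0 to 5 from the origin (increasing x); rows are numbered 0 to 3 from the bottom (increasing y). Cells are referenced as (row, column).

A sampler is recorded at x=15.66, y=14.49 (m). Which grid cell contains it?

Column index: ⌊(15.66 − 2.24) / 5.81⌋ = ⌊2.310⌋ = 2
Row offset from origin: ⌊(14.49 − 3.35) / 9.32⌋ = ⌊1.195⌋ = 1 → row 1

(1, 2)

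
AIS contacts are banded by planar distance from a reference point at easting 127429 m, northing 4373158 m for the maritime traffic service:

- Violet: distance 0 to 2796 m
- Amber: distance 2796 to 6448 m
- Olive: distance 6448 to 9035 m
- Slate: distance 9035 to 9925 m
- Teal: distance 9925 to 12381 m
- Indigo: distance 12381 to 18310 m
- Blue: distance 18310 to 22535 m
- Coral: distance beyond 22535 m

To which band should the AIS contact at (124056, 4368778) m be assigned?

Amber

Distance = √((124056−127429)² + (4368778−4373158)²) = √(11377129.000 + 19184400.000) = 5528.248 m.
2796 ≤ 5528.248 < 6448 → Amber.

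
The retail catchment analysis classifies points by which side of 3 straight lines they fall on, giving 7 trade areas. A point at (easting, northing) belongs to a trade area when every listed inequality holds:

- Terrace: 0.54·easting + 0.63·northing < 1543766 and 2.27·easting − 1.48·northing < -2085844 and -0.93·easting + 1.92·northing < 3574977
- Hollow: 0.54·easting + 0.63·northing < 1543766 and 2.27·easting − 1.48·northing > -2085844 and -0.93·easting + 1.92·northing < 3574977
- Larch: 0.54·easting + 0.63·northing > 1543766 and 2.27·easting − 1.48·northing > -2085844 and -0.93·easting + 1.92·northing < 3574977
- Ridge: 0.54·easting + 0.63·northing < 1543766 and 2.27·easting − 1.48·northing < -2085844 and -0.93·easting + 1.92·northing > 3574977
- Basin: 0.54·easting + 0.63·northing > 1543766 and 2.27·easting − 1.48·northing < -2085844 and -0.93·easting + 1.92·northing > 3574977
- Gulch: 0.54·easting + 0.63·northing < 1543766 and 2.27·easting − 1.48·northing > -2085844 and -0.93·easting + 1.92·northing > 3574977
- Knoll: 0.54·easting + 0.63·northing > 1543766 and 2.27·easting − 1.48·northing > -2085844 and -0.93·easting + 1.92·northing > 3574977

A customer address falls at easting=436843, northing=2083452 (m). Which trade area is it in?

0.54·436843 + 0.63·2083452 = 1548469.980, which is > 1543766
2.27·436843 − 1.48·2083452 = -2091875.350, which is < -2085844
-0.93·436843 + 1.92·2083452 = 3593963.850, which is > 3574977
This sign pattern matches Basin.

Basin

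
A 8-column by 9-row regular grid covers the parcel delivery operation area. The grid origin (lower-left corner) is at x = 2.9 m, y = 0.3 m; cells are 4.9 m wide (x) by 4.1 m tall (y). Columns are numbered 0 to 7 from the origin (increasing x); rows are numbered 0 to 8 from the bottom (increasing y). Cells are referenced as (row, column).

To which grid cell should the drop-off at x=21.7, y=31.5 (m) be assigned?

Column index: ⌊(21.7 − 2.9) / 4.9⌋ = ⌊3.837⌋ = 3
Row offset from origin: ⌊(31.5 − 0.3) / 4.1⌋ = ⌊7.610⌋ = 7 → row 7

(7, 3)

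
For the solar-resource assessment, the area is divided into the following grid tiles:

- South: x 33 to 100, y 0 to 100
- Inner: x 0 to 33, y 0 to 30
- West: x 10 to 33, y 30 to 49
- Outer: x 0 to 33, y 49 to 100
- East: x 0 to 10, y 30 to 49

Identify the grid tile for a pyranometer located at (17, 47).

West

The point has x = 17 and y = 47.
Only West satisfies 10 ≤ x ≤ 33 and 30 ≤ y ≤ 49.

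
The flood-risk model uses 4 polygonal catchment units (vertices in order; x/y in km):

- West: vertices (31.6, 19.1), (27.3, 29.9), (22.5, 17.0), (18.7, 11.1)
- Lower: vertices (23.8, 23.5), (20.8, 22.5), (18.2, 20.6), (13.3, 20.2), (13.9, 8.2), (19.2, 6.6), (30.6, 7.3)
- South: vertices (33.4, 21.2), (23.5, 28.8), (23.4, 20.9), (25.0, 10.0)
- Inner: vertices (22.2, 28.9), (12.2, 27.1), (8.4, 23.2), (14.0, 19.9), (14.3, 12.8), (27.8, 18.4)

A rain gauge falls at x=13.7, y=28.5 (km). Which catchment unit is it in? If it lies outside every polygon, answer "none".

Cast a ray rightward from (13.7, 28.5). For each polygon, the edges (by vertex number in listed order) whose endpoints lie on opposite sides of y = 28.5, where each meets that height, and whether that is right or left of the point:
West: 1–2 at x≈27.86 (right), 2–3 at x≈26.78 (right) → 2 crossings.
Lower: no edge straddles that height → 0 crossings.
South: 1–2 at x≈23.89 (right), 2–3 at x≈23.50 (right) → 2 crossings.
Inner: 1–2 at x≈19.98 (right), 6–1 at x≈22.41 (right) → 2 crossings.
All counts are even, so the point lies outside every listed polygon.

none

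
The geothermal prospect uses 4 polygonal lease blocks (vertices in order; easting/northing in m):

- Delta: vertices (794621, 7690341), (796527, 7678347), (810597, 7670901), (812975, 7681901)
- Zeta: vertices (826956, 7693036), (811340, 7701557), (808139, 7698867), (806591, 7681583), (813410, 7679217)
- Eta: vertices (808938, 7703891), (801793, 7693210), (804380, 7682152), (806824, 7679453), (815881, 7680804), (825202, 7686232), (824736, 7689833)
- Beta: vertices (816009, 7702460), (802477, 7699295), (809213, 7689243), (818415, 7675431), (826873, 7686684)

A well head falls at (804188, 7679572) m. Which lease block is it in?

Cast a ray rightward from (804188, 7679572). For each polygon, the edges (by vertex number in listed order) whose endpoints lie on opposite sides of northing = 7679572, where each meets that height, and whether that is right or left of the point:
Delta: 1–2 at easting≈796332.3 (left), 3–4 at easting≈812471.5 (right) → 1 crossing.
Zeta: 4–5 at easting≈812386.9 (right), 5–1 at easting≈813758.0 (right) → 2 crossings.
Eta: 3–4 at easting≈806716.2 (right), 4–5 at easting≈807621.8 (right) → 2 crossings.
Beta: 3–4 at easting≈815656.1 (right), 4–5 at easting≈821527.5 (right) → 2 crossings.
Only Delta has an odd count, so the point is inside Delta.

Delta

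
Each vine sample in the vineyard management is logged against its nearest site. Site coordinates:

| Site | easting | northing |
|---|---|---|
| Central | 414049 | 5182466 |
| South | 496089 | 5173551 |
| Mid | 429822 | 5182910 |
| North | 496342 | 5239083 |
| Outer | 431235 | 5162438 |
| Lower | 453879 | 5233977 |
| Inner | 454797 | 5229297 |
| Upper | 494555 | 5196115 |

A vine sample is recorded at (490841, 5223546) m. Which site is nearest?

North

Squared distances to each site:
Central: 7584577664.000; South: 2527041529.000; Mid: 5374602857.000; North: 271659370.000; Outer: 7287062900.000; Lower: 1474995205.000; Inner: 1332243937.000; Upper: 766253557.000.
Minimum at North.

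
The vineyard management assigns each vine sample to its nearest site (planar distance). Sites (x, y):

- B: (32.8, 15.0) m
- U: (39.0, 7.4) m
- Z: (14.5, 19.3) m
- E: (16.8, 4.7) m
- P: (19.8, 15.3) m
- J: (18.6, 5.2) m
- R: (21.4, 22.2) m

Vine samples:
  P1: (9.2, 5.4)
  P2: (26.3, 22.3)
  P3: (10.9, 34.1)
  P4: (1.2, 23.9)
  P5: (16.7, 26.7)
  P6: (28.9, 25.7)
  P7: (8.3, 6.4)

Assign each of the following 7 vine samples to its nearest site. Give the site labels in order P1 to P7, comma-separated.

E, R, Z, Z, R, R, E

P1 → E (d²=58.25)
P2 → R (d²=24.02)
P3 → Z (d²=232.00)
P4 → Z (d²=198.05)
P5 → R (d²=42.34)
P6 → R (d²=68.50)
P7 → E (d²=75.14)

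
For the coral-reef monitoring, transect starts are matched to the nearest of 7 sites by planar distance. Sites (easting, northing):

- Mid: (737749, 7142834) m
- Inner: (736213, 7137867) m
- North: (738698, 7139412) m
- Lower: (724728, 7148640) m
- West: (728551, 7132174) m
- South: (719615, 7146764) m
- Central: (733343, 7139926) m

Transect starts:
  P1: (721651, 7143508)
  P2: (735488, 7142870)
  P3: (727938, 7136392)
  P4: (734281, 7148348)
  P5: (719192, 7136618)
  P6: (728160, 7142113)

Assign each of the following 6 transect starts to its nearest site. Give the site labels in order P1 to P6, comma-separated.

P1 → South (d²=14746832.00)
P2 → Mid (d²=5113417.00)
P3 → West (d²=18167293.00)
P4 → Mid (d²=42431220.00)
P5 → South (d²=103120245.00)
P6 → Central (d²=31646458.00)

South, Mid, West, Mid, South, Central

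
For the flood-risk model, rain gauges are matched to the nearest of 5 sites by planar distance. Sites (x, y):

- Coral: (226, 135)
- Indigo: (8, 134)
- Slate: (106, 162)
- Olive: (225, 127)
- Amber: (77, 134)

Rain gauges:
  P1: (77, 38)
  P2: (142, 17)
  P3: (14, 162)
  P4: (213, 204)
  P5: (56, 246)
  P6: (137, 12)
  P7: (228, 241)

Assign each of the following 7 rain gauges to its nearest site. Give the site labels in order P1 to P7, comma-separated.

P1 → Amber (d²=9216.00)
P2 → Amber (d²=17914.00)
P3 → Indigo (d²=820.00)
P4 → Coral (d²=4930.00)
P5 → Slate (d²=9556.00)
P6 → Amber (d²=18484.00)
P7 → Coral (d²=11240.00)

Amber, Amber, Indigo, Coral, Slate, Amber, Coral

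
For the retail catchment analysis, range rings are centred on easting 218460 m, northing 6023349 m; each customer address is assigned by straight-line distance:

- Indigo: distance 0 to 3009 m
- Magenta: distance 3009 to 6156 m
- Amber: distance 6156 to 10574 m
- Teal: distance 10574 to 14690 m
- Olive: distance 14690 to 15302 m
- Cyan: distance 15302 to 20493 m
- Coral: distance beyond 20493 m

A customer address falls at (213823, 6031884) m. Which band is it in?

Amber

Distance = √((213823−218460)² + (6031884−6023349)²) = √(21501769.000 + 72846225.000) = 9713.290 m.
6156 ≤ 9713.290 < 10574 → Amber.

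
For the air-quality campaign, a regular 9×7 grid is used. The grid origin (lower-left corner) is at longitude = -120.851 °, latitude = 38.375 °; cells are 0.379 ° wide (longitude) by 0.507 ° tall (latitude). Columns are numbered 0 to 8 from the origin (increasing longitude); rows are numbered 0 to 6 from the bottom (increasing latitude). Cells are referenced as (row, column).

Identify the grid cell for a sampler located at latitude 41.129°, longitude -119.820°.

(5, 2)

Column index: ⌊(-119.820 − -120.851) / 0.379⌋ = ⌊2.720⌋ = 2
Row offset from origin: ⌊(41.129 − 38.375) / 0.507⌋ = ⌊5.432⌋ = 5 → row 5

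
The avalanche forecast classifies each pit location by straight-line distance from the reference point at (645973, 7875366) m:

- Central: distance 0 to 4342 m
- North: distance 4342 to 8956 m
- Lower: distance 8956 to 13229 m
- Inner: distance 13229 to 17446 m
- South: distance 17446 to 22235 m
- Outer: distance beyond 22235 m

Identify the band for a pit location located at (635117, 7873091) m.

Distance = √((635117−645973)² + (7873091−7875366)²) = √(117852736.000 + 5175625.000) = 11091.815 m.
8956 ≤ 11091.815 < 13229 → Lower.

Lower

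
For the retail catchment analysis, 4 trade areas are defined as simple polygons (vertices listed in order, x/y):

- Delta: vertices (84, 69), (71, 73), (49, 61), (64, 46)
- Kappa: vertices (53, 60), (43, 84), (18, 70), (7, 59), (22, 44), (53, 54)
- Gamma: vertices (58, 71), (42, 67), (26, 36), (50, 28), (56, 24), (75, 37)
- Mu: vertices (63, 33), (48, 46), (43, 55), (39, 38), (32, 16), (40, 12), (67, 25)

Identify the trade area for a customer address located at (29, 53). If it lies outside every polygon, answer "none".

Cast a ray rightward from (29, 53). For each polygon, the edges (by vertex number in listed order) whose endpoints lie on opposite sides of y = 53, where each meets that height, and whether that is right or left of the point:
Delta: 3–4 at x≈57.0 (right), 4–1 at x≈70.1 (right) → 2 crossings.
Kappa: 4–5 at x≈13.0 (left), 5–6 at x≈49.9 (right) → 1 crossing.
Gamma: 2–3 at x≈34.8 (right), 6–1 at x≈67.0 (right) → 2 crossings.
Mu: 2–3 at x≈44.1 (right), 3–4 at x≈42.5 (right) → 2 crossings.
Only Kappa has an odd count, so the point is inside Kappa.

Kappa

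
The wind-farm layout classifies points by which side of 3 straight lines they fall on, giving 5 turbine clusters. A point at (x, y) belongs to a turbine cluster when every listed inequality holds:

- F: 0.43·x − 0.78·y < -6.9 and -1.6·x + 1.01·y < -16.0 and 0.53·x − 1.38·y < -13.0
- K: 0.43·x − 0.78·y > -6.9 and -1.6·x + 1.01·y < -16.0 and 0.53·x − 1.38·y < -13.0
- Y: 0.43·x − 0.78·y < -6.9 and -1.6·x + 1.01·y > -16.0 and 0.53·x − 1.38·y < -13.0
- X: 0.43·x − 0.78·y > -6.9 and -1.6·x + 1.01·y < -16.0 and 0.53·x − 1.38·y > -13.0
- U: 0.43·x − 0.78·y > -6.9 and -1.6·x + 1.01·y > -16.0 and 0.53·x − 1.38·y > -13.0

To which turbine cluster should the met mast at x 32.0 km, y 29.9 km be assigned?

F

0.43·32.0 − 0.78·29.9 = -9.562, which is < -6.9
-1.6·32.0 + 1.01·29.9 = -21.001, which is < -16.0
0.53·32.0 − 1.38·29.9 = -24.302, which is < -13.0
This sign pattern matches F.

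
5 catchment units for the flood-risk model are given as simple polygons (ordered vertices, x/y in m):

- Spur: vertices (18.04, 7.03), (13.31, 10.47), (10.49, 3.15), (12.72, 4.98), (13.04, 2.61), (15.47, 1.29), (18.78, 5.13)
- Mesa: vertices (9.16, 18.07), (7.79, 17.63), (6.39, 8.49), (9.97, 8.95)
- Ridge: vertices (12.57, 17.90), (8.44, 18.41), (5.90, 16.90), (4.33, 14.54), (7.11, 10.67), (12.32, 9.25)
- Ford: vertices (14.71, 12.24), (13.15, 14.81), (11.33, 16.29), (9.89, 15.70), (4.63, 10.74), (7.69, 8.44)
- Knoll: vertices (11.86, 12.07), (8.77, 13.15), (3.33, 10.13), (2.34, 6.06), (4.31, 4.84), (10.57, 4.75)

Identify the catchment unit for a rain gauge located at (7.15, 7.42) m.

Knoll

Cast a ray rightward from (7.15, 7.42). For each polygon, the edges (by vertex number in listed order) whose endpoints lie on opposite sides of y = 7.42, where each meets that height, and whether that is right or left of the point:
Spur: 1–2 at x≈17.504 (right), 2–3 at x≈12.135 (right) → 2 crossings.
Mesa: no edge straddles that height → 0 crossings.
Ridge: no edge straddles that height → 0 crossings.
Ford: no edge straddles that height → 0 crossings.
Knoll: 3–4 at x≈2.671 (left), 6–1 at x≈11.041 (right) → 1 crossing.
Only Knoll has an odd count, so the point is inside Knoll.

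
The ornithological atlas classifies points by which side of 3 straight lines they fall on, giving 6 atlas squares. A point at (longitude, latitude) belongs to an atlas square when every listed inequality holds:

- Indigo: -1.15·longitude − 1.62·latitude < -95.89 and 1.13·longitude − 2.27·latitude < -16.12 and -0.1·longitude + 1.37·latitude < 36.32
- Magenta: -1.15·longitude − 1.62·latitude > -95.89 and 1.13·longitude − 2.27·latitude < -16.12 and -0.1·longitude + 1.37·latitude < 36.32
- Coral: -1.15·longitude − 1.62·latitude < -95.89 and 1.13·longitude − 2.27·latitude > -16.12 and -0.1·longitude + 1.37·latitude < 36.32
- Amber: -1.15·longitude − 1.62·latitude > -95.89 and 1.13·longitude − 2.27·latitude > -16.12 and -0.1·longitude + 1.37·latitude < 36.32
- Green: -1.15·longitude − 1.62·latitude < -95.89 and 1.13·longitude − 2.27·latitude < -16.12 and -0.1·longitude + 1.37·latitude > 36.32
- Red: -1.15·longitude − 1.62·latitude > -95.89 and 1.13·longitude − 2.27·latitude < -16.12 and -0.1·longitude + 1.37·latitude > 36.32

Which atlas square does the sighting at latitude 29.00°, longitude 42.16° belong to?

-1.15·42.16 − 1.62·29.00 = -95.464, which is > -95.89
1.13·42.16 − 2.27·29.00 = -18.189, which is < -16.12
-0.1·42.16 + 1.37·29.00 = 35.514, which is < 36.32
This sign pattern matches Magenta.

Magenta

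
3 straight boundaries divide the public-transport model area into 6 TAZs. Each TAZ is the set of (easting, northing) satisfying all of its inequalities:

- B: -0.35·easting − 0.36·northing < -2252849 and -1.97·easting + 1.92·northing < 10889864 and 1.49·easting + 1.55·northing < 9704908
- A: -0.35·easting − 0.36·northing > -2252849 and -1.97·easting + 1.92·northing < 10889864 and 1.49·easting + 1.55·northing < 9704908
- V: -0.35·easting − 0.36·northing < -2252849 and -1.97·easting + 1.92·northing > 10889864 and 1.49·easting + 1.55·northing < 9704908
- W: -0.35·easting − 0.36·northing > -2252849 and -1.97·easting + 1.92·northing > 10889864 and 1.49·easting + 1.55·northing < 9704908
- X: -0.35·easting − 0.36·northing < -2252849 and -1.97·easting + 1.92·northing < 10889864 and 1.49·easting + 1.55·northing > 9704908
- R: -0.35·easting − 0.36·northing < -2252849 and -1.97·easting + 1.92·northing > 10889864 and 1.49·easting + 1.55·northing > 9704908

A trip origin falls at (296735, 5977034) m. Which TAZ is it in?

-0.35·296735 − 0.36·5977034 = -2255589.490, which is < -2252849
-1.97·296735 + 1.92·5977034 = 10891337.330, which is > 10889864
1.49·296735 + 1.55·5977034 = 9706537.850, which is > 9704908
This sign pattern matches R.

R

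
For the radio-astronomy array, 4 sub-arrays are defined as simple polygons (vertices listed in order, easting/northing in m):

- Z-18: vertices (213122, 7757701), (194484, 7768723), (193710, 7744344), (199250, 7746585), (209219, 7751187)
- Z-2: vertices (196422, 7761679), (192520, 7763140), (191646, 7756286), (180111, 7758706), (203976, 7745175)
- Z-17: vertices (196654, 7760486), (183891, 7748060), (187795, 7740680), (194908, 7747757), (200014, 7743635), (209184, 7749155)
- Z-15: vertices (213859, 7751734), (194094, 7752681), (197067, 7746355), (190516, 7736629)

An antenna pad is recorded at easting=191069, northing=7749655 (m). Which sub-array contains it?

Z-17

Cast a ray rightward from (191069, 7749655). For each polygon, the edges (by vertex number in listed order) whose endpoints lie on opposite sides of northing = 7749655, where each meets that height, and whether that is right or left of the point:
Z-18: 2–3 at easting≈193878.6 (right), 4–5 at easting≈205900.3 (right) → 2 crossings.
Z-2: 4–5 at easting≈196074.5 (right), 5–1 at easting≈201925.5 (right) → 2 crossings.
Z-17: 1–2 at easting≈185529.3 (left), 6–1 at easting≈208631.1 (right) → 1 crossing.
Z-15: 2–3 at easting≈195516.1 (right), 4–1 at easting≈210646.2 (right) → 2 crossings.
Only Z-17 has an odd count, so the point is inside Z-17.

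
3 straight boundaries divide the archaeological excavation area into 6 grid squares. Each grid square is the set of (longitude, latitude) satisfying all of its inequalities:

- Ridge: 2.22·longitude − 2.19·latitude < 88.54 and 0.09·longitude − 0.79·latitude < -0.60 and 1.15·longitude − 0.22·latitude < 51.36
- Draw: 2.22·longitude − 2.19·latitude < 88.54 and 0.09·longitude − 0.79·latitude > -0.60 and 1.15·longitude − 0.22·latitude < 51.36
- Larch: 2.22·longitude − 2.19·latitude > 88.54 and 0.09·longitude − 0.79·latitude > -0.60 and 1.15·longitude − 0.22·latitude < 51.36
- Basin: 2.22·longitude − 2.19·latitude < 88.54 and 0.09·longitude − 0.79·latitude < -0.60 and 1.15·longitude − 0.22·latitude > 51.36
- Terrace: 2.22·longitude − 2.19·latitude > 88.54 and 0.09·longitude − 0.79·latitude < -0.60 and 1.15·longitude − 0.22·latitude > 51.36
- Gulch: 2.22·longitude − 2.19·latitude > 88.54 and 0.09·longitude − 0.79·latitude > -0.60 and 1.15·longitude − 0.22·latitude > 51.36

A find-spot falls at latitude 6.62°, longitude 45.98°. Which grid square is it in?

2.22·45.98 − 2.19·6.62 = 87.578, which is < 88.54
0.09·45.98 − 0.79·6.62 = -1.092, which is < -0.60
1.15·45.98 − 0.22·6.62 = 51.421, which is > 51.36
This sign pattern matches Basin.

Basin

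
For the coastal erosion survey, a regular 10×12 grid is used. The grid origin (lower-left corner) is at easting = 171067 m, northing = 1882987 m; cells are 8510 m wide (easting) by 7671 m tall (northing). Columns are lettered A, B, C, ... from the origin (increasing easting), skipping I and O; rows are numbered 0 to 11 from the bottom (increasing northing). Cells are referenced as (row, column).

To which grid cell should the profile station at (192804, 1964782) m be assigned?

Column index: ⌊(192804 − 171067) / 8510⌋ = ⌊2.554⌋ = 2 → column C
Row offset from origin: ⌊(1964782 − 1882987) / 7671⌋ = ⌊10.663⌋ = 10 → row 10

(10, C)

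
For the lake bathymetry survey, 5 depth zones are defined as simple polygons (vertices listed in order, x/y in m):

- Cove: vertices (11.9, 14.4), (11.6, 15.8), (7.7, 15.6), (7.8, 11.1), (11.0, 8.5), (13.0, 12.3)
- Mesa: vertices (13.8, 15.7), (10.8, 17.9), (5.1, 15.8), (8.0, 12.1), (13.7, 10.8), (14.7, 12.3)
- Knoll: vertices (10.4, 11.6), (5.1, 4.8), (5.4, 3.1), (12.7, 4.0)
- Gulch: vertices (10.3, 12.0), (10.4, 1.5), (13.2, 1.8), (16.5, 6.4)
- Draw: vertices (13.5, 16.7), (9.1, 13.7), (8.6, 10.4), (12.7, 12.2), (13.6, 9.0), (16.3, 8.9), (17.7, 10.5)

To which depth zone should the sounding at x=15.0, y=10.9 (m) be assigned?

Draw

Cast a ray rightward from (15.0, 10.9). For each polygon, the edges (by vertex number in listed order) whose endpoints lie on opposite sides of y = 10.9, where each meets that height, and whether that is right or left of the point:
Cove: 4–5 at x≈8.05 (left), 5–6 at x≈12.26 (left) → 0 crossings.
Mesa: 4–5 at x≈13.26 (left), 5–6 at x≈13.77 (left) → 0 crossings.
Knoll: 1–2 at x≈9.85 (left), 4–1 at x≈10.61 (left) → 0 crossings.
Gulch: 1–2 at x≈10.31 (left), 4–1 at x≈11.52 (left) → 0 crossings.
Draw: 2–3 at x≈8.68 (left), 3–4 at x≈9.74 (left), 4–5 at x≈13.07 (left), 7–1 at x≈17.43 (right) → 1 crossing.
Only Draw has an odd count, so the point is inside Draw.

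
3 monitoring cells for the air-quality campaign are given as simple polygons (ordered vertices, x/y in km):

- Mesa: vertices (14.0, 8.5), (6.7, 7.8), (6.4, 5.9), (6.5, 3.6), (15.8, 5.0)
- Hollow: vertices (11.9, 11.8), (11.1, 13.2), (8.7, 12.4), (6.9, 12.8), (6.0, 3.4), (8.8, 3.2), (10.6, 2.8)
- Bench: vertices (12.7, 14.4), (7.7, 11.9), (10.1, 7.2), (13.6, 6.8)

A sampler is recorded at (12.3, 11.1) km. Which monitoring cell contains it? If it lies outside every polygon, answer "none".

Cast a ray rightward from (12.3, 11.1). For each polygon, the edges (by vertex number in listed order) whose endpoints lie on opposite sides of y = 11.1, where each meets that height, and whether that is right or left of the point:
Mesa: no edge straddles that height → 0 crossings.
Hollow: 4–5 at x≈6.74 (left), 7–1 at x≈11.80 (left) → 0 crossings.
Bench: 2–3 at x≈8.11 (left), 4–1 at x≈13.09 (right) → 1 crossing.
Only Bench has an odd count, so the point is inside Bench.

Bench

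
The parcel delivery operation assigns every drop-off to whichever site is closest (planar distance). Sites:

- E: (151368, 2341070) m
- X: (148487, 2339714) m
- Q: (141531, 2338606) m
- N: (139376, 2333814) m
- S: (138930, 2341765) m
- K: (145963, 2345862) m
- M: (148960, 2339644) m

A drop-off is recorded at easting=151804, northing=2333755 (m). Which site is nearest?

M

Squared distances to each site:
E: 53699321.000; X: 46512170.000; Q: 129066730.000; N: 154458665.000; S: 229899976.000; K: 180696730.000; M: 42768657.000.
Minimum at M.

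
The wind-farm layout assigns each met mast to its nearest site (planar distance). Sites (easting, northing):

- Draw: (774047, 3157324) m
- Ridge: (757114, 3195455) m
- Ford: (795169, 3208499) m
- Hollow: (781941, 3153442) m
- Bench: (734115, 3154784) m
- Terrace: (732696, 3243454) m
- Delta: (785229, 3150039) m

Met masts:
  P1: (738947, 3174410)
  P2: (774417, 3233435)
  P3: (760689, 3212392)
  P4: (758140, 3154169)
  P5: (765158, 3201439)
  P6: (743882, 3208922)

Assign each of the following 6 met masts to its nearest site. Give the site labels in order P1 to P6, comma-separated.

Bench, Ford, Ridge, Draw, Ridge, Ridge

P1 → Bench (d²=408528100.00)
P2 → Ford (d²=1052449600.00)
P3 → Ridge (d²=299642594.00)
P4 → Draw (d²=262986674.00)
P5 → Ridge (d²=100514192.00)
P6 → Ridge (d²=356445913.00)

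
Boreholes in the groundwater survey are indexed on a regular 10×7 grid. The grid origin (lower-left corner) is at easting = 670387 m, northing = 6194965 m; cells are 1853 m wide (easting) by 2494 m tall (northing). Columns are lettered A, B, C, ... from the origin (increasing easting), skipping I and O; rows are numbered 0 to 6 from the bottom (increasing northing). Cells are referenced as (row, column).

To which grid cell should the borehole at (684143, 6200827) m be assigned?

(2, H)

Column index: ⌊(684143 − 670387) / 1853⌋ = ⌊7.424⌋ = 7 → column H
Row offset from origin: ⌊(6200827 − 6194965) / 2494⌋ = ⌊2.350⌋ = 2 → row 2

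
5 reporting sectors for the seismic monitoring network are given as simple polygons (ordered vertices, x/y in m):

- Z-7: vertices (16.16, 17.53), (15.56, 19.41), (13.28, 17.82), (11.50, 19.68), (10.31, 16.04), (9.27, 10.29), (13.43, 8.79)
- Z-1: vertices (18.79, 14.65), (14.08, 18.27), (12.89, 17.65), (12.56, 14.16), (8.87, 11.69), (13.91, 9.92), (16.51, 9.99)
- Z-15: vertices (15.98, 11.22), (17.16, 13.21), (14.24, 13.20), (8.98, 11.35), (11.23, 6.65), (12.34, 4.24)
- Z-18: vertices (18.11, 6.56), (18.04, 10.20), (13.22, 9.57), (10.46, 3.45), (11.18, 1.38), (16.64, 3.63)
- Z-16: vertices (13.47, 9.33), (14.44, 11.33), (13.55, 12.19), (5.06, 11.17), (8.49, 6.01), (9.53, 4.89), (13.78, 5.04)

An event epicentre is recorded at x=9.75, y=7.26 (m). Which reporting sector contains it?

Z-16

Cast a ray rightward from (9.75, 7.26). For each polygon, the edges (by vertex number in listed order) whose endpoints lie on opposite sides of y = 7.26, where each meets that height, and whether that is right or left of the point:
Z-7: no edge straddles that height → 0 crossings.
Z-1: no edge straddles that height → 0 crossings.
Z-15: 4–5 at x≈10.938 (right), 6–1 at x≈13.915 (right) → 2 crossings.
Z-18: 1–2 at x≈18.097 (right), 3–4 at x≈12.178 (right) → 2 crossings.
Z-16: 4–5 at x≈7.659 (left), 7–1 at x≈13.620 (right) → 1 crossing.
Only Z-16 has an odd count, so the point is inside Z-16.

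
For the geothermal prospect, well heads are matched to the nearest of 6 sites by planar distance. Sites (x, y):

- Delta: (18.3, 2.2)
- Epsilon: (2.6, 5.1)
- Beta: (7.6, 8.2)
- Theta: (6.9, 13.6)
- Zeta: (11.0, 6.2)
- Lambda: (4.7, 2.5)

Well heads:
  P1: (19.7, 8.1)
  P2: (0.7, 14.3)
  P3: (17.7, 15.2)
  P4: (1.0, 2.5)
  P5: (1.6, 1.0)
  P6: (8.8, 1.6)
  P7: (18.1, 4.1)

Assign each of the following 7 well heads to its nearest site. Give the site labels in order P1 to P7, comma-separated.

Delta, Theta, Theta, Epsilon, Lambda, Lambda, Delta

P1 → Delta (d²=36.77)
P2 → Theta (d²=38.93)
P3 → Theta (d²=119.20)
P4 → Epsilon (d²=9.32)
P5 → Lambda (d²=11.86)
P6 → Lambda (d²=17.62)
P7 → Delta (d²=3.65)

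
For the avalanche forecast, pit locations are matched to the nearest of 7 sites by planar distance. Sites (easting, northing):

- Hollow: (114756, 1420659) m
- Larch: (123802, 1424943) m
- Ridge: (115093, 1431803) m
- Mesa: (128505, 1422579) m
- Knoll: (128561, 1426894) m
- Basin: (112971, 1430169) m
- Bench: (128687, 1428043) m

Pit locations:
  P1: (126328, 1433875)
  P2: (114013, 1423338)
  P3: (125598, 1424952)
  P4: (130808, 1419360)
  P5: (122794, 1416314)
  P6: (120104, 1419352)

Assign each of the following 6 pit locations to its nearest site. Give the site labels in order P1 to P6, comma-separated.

P1 → Bench (d²=39577105.00)
P2 → Hollow (d²=7729090.00)
P3 → Larch (d²=3225697.00)
P4 → Mesa (d²=15665770.00)
P5 → Mesa (d²=71865746.00)
P6 → Hollow (d²=30309353.00)

Bench, Hollow, Larch, Mesa, Mesa, Hollow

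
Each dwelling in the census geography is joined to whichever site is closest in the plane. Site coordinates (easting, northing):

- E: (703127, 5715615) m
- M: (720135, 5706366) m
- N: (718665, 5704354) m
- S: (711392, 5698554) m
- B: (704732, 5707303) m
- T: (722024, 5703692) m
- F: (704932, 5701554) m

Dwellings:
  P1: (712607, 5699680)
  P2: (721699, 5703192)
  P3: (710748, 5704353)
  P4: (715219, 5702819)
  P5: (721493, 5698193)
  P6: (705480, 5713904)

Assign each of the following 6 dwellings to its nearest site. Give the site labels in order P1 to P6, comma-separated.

P1 → S (d²=2744101.00)
P2 → T (d²=355625.00)
P3 → S (d²=34043137.00)
P4 → N (d²=14231141.00)
P5 → T (d²=30520962.00)
P6 → E (d²=8464130.00)

S, T, S, N, T, E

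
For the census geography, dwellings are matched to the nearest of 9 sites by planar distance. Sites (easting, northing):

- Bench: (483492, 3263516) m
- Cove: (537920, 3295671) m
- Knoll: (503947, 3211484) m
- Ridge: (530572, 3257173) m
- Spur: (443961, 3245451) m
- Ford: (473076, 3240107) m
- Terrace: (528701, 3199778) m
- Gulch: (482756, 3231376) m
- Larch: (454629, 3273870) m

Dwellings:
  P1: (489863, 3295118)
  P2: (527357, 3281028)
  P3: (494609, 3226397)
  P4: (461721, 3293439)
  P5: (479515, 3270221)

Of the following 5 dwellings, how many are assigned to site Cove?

P1 → Bench
P2 → Cove
P3 → Gulch
P4 → Larch
P5 → Bench
1 of the 5 goes to Cove.

1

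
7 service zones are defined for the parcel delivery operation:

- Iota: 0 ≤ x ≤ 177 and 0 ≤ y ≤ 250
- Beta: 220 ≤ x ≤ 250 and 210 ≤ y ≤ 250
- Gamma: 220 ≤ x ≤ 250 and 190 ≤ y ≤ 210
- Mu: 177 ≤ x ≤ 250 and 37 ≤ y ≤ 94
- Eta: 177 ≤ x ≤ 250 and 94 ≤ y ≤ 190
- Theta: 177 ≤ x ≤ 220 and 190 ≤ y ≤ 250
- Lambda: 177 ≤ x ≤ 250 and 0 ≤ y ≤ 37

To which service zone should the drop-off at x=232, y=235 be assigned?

Beta

The point has x = 232 and y = 235.
Only Beta satisfies 220 ≤ x ≤ 250 and 210 ≤ y ≤ 250.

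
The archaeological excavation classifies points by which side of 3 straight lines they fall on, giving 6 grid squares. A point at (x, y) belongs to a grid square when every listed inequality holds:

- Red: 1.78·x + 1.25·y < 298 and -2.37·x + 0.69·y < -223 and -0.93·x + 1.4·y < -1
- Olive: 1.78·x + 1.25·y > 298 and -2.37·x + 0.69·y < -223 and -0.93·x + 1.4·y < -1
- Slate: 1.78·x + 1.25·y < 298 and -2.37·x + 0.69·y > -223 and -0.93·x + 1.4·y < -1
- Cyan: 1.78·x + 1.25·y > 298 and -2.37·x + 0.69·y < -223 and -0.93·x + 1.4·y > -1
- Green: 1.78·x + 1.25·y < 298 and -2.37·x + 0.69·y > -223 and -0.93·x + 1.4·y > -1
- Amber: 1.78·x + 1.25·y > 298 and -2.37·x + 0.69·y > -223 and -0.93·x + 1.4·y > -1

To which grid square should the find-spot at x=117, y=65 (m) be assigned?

1.78·117 + 1.25·65 = 289.510, which is < 298
-2.37·117 + 0.69·65 = -232.440, which is < -223
-0.93·117 + 1.4·65 = -17.810, which is < -1
This sign pattern matches Red.

Red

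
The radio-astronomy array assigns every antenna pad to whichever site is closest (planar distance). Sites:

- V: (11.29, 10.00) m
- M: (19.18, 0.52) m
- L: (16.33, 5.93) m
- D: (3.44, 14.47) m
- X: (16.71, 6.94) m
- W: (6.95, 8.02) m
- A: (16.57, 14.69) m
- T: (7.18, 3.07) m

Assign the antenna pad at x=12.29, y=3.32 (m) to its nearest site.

L

Squared distances to each site:
V: 45.622; M: 55.312; L: 23.134; D: 202.645; X: 32.641; W: 50.606; A: 147.595; T: 26.175.
Minimum at L.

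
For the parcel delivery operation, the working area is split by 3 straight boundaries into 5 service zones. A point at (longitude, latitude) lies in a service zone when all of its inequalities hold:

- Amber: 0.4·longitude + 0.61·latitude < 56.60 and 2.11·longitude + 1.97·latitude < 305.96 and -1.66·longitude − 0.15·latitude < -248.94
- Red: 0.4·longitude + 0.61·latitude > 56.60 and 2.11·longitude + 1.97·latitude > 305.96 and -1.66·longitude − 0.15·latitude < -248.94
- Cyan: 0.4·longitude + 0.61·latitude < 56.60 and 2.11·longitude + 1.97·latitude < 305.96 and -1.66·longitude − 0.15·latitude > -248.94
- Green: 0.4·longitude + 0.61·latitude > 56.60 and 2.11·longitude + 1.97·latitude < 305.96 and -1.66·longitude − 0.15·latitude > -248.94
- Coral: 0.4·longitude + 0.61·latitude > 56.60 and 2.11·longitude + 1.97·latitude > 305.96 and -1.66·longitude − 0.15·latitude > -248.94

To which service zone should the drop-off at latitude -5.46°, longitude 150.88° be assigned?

Red

0.4·150.88 + 0.61·-5.46 = 57.021, which is > 56.60
2.11·150.88 + 1.97·-5.46 = 307.601, which is > 305.96
-1.66·150.88 − 0.15·-5.46 = -249.642, which is < -248.94
This sign pattern matches Red.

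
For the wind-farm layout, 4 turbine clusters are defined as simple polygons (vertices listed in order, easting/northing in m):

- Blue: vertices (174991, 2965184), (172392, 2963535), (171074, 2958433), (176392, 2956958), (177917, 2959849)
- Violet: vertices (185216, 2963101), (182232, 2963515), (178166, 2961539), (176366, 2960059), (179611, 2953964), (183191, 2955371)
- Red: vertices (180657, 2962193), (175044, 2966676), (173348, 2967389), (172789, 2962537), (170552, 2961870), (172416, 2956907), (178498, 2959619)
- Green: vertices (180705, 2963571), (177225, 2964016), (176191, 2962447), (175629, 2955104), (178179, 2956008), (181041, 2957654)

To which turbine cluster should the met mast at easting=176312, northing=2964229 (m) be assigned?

Red

Cast a ray rightward from (176312, 2964229). For each polygon, the edges (by vertex number in listed order) whose endpoints lie on opposite sides of northing = 2964229, where each meets that height, and whether that is right or left of the point:
Blue: 1–2 at easting≈173485.8 (left), 5–1 at easting≈175514.8 (left) → 0 crossings.
Violet: no edge straddles that height → 0 crossings.
Red: 1–2 at easting≈178107.8 (right), 3–4 at easting≈172983.9 (left) → 1 crossing.
Green: no edge straddles that height → 0 crossings.
Only Red has an odd count, so the point is inside Red.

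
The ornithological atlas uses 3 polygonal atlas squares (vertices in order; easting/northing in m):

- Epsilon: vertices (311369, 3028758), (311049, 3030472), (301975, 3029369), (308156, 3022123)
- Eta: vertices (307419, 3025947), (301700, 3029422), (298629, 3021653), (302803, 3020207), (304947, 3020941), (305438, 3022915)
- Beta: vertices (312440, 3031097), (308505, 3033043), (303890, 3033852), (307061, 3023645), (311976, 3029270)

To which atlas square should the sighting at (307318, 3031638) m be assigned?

Cast a ray rightward from (307318, 3031638). For each polygon, the edges (by vertex number in listed order) whose endpoints lie on opposite sides of northing = 3031638, where each meets that height, and whether that is right or left of the point:
Epsilon: no edge straddles that height → 0 crossings.
Eta: no edge straddles that height → 0 crossings.
Beta: 1–2 at easting≈311346.0 (right), 3–4 at easting≈304577.8 (left) → 1 crossing.
Only Beta has an odd count, so the point is inside Beta.

Beta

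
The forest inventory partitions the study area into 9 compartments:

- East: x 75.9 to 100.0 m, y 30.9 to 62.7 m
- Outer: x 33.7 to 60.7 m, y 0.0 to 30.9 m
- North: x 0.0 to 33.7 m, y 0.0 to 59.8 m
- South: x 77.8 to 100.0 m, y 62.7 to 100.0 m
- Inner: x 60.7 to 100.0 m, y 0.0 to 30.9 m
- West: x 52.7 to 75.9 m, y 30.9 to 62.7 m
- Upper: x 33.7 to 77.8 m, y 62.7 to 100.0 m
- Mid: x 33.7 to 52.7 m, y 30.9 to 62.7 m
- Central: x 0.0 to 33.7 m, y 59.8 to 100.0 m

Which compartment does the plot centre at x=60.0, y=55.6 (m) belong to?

West

The point has x = 60.0 and y = 55.6.
Only West satisfies 52.7 ≤ x ≤ 75.9 and 30.9 ≤ y ≤ 62.7.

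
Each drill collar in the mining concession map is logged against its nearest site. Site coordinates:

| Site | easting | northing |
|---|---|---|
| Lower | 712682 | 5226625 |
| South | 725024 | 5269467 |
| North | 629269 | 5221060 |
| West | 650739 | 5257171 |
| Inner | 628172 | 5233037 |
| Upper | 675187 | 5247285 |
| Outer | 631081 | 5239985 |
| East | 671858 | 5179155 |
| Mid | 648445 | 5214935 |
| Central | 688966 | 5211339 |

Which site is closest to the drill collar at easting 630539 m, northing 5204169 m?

Squared distances to each site:
Lower: 7251744385.000; South: 13191244029.000; North: 286918781.000; West: 3217252004.000; Inner: 838964113.000; Upper: 3852433360.000; Outer: 1283079620.000; East: 2332959957.000; Mid: 436531592.000; Central: 3465123229.000.
Minimum at North.

North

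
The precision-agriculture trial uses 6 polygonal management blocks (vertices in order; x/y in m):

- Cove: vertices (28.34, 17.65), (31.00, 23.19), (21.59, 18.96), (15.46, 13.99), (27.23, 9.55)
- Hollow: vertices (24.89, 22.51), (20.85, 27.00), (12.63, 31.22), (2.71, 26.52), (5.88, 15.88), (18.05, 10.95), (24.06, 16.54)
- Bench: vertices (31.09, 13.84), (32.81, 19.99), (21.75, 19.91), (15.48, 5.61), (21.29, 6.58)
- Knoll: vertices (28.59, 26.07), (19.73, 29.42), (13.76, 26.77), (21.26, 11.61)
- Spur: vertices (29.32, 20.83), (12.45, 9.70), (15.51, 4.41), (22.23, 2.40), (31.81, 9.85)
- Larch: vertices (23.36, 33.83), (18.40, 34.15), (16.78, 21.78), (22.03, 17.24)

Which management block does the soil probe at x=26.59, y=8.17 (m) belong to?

Cast a ray rightward from (26.59, 8.17). For each polygon, the edges (by vertex number in listed order) whose endpoints lie on opposite sides of y = 8.17, where each meets that height, and whether that is right or left of the point:
Cove: no edge straddles that height → 0 crossings.
Hollow: no edge straddles that height → 0 crossings.
Bench: 3–4 at x≈16.602 (left), 5–1 at x≈23.436 (left) → 0 crossings.
Knoll: no edge straddles that height → 0 crossings.
Spur: 2–3 at x≈13.335 (left), 4–5 at x≈29.650 (right) → 1 crossing.
Larch: no edge straddles that height → 0 crossings.
Only Spur has an odd count, so the point is inside Spur.

Spur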